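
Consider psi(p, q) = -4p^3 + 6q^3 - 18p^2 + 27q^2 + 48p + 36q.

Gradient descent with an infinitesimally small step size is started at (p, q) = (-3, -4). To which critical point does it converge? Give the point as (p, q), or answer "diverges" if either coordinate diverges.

diverges

psi is separable, so gradient descent decouples: p follows -∂psi/∂p, q follows -∂psi/∂q.
∂psi/∂p = -12(p - 1)(p + 4); at p=-3 this is 48, so p decreases.
∂psi/∂q = 18(q + 1)(q + 2); at q=-4 this is 108, so q decreases.
The q-coordinate has no critical point in that direction and runs off to infinity.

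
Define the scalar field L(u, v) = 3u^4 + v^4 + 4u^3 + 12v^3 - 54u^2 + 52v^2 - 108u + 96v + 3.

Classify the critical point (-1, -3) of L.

The mixed partial ∂²L/∂u∂v is 0, so the Hessian at any point is diag(L_uu, L_vv) = diag(12(3u^2 + 2u - 9), 4(3v^2 + 18v + 26)).
At (-1, -3): H = diag(-96, -4).
Both eigenvalues are negative, so H is negative definite: a local maximum.

local maximum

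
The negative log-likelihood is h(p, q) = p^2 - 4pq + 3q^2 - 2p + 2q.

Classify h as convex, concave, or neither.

h is quadratic, so its Hessian is the constant matrix H = [[2, -4], [-4, 6]].
det(H) = -4, tr(H) = 8.
det(H) < 0, so H is indefinite: neither convex nor concave.

neither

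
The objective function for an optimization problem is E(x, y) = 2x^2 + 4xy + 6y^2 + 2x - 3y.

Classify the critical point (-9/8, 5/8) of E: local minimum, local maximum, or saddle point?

local minimum

The Hessian of E is constant: H = [[4, 4], [4, 12]].
det(H) = 4·12 − 4² = 32.
det(H) > 0 and tr(H) = 16 > 0, so H is positive definite and the point is a local minimum.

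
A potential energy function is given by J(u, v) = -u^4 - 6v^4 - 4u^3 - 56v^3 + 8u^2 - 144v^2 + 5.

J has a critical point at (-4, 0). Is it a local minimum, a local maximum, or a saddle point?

The mixed partial ∂²J/∂u∂v is 0, so the Hessian at any point is diag(J_uu, J_vv) = diag(4(-3u^2 - 6u + 4), -24(3v^2 + 14v + 12)).
At (-4, 0): H = diag(-80, -288).
Both eigenvalues are negative, so H is negative definite: a local maximum.

local maximum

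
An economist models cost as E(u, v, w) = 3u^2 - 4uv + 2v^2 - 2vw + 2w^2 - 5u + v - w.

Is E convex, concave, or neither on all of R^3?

E is quadratic, so its Hessian is the constant matrix H = [[6, -4, 0], [-4, 4, -2], [0, -2, 4]].
Leading principal minors: 6, 8, 8.
All positive ⇒ H ≻ 0 ⇒ convex.

convex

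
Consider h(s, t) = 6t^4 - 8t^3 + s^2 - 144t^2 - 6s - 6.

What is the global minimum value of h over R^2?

-1295

h(s,t) separates as P(s) + Q(t) − 6, so its minimum is min P + min Q − 6.
P'(s) = 2s - 6 vanishes at s ∈ {3}; Q'(t) = 24t(t - 4)(t + 3) vanishes at t ∈ {-3, 0, 4}.
Local minima of P (where P''>0): P(3)=-9. Local minima of Q: Q(-3)=-594, Q(4)=-1280.
So the global minimum of h is P(3) + Q(4) − 6 = -9 − 1280 − 6 = -1295, attained at (3, 4).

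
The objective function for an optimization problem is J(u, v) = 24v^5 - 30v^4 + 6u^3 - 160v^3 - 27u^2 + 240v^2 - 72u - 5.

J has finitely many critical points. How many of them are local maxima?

2

J separates as a function of u plus a function of v, so ∇J=0 decouples.
∂J/∂u = 18(u - 4)(u + 1) = 0 at u ∈ {-1, 4}; ∂J/∂v = 120v(v - 2)(v - 1)(v + 2) = 0 at v ∈ {-2, 0, 1, 2}.
The Hessian is diagonal: diag(J_uu, J_vv). Second derivatives: J_uu(-1)=-90, J_uu(4)=90; J_vv(-2)=-2880, J_vv(0)=480, J_vv(1)=-360, J_vv(2)=960.
Local maxima occur where both diagonal entries negative: (-1, -2), (-1, 1). Count: 2.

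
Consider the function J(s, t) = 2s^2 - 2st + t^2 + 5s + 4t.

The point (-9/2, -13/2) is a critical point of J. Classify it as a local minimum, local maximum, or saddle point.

local minimum

The Hessian of J is constant: H = [[4, -2], [-2, 2]].
det(H) = 4·2 − (-2)² = 4.
det(H) > 0 and tr(H) = 6 > 0, so H is positive definite and the point is a local minimum.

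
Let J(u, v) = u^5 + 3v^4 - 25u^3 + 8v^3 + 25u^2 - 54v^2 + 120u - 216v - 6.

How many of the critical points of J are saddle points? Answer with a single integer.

J separates as a function of u plus a function of v, so ∇J=0 decouples.
∂J/∂u = 5(u - 3)(u - 2)(u + 1)(u + 4) = 0 at u ∈ {-4, -1, 2, 3}; ∂J/∂v = 12(v - 3)(v + 2)(v + 3) = 0 at v ∈ {-3, -2, 3}.
The Hessian is diagonal: diag(J_uu, J_vv). Second derivatives: J_uu(-4)=-630, J_uu(-1)=180, J_uu(2)=-90, J_uu(3)=140; J_vv(-3)=72, J_vv(-2)=-60, J_vv(3)=360.
Saddle points occur where the two diagonal entries have opposite signs: (-4, -3), (-4, 3), (-1, -2), (2, -3), (2, 3), (3, -2). Count: 6.

6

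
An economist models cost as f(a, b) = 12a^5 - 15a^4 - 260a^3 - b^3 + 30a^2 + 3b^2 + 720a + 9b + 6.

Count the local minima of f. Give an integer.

2

f separates as a function of a plus a function of b, so ∇f=0 decouples.
∂f/∂a = 60(a - 4)(a - 1)(a + 1)(a + 3) = 0 at a ∈ {-3, -1, 1, 4}; ∂f/∂b = -3(b - 3)(b + 1) = 0 at b ∈ {-1, 3}.
The Hessian is diagonal: diag(f_aa, f_bb). Second derivatives: f_aa(-3)=-3360, f_aa(-1)=1200, f_aa(1)=-1440, f_aa(4)=6300; f_bb(-1)=12, f_bb(3)=-12.
Local minima occur where both diagonal entries positive: (-1, -1), (4, -1). Count: 2.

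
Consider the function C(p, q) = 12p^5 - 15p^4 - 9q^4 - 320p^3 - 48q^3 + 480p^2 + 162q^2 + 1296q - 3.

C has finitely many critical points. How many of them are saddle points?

C separates as a function of p plus a function of q, so ∇C=0 decouples.
∂C/∂p = 60p(p - 4)(p - 1)(p + 4) = 0 at p ∈ {-4, 0, 1, 4}; ∂C/∂q = -36(q - 3)(q + 3)(q + 4) = 0 at q ∈ {-4, -3, 3}.
The Hessian is diagonal: diag(C_pp, C_qq). Second derivatives: C_pp(-4)=-9600, C_pp(0)=960, C_pp(1)=-900, C_pp(4)=5760; C_qq(-4)=-252, C_qq(-3)=216, C_qq(3)=-1512.
Saddle points occur where the two diagonal entries have opposite signs: (-4, -3), (0, -4), (0, 3), (1, -3), (4, -4), (4, 3). Count: 6.

6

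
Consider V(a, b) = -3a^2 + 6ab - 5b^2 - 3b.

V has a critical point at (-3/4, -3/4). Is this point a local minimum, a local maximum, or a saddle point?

The Hessian of V is constant: H = [[-6, 6], [6, -10]].
det(H) = (-6)·(-10) − 6² = 24.
det(H) > 0 and tr(H) = -16 < 0, so H is negative definite and the point is a local maximum.

local maximum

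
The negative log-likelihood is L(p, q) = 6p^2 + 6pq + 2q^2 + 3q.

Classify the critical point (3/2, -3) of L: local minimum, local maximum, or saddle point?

The Hessian of L is constant: H = [[12, 6], [6, 4]].
det(H) = 12·4 − 6² = 12.
det(H) > 0 and tr(H) = 16 > 0, so H is positive definite and the point is a local minimum.

local minimum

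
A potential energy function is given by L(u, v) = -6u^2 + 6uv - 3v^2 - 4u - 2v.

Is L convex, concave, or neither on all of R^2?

concave

L is quadratic, so its Hessian is the constant matrix H = [[-12, 6], [6, -6]].
det(H) = 36, tr(H) = -18.
det(H) > 0 and tr(H) < 0, so H is negative definite everywhere: concave.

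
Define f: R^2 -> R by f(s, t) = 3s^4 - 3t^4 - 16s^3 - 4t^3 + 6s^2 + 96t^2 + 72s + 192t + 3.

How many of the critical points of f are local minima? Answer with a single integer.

2

f separates as a function of s plus a function of t, so ∇f=0 decouples.
∂f/∂s = 12(s - 3)(s - 2)(s + 1) = 0 at s ∈ {-1, 2, 3}; ∂f/∂t = -12(t - 4)(t + 1)(t + 4) = 0 at t ∈ {-4, -1, 4}.
The Hessian is diagonal: diag(f_ss, f_tt). Second derivatives: f_ss(-1)=144, f_ss(2)=-36, f_ss(3)=48; f_tt(-4)=-288, f_tt(-1)=180, f_tt(4)=-480.
Local minima occur where both diagonal entries positive: (-1, -1), (3, -1). Count: 2.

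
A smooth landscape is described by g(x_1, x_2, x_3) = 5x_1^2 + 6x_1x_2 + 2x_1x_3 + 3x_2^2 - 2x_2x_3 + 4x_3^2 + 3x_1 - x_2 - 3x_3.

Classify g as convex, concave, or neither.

g is quadratic, so its Hessian is the constant matrix H = [[10, 6, 2], [6, 6, -2], [2, -2, 8]].
Leading principal minors: 10, 24, 80.
All positive ⇒ H ≻ 0 ⇒ convex.

convex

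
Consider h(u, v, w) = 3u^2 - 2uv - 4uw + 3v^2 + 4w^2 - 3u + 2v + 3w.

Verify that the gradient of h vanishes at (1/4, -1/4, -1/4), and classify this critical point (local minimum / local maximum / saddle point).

∇h = (6u - 2v - 4w - 3, -2u + 6v + 2, -4u + 8w + 3); substituting (1/4, -1/4, -1/4) gives ∇h = (0, 0, 0), so (1/4, -1/4, -1/4) is indeed a critical point.
The Hessian is constant: H = [[6, -2, -4], [-2, 6, 0], [-4, 0, 8]].
Leading principal minors: Δ₁ = 6, Δ₂ = 32, Δ₃ = 160.
All leading minors are positive, so H is positive definite: a local minimum.

local minimum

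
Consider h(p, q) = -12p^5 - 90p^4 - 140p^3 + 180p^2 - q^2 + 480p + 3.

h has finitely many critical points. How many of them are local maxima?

2

h separates as a function of p plus a function of q, so ∇h=0 decouples.
∂h/∂p = -60(p - 1)(p + 1)(p + 2)(p + 4) = 0 at p ∈ {-4, -2, -1, 1}; ∂h/∂q = -2q = 0 at q ∈ {0}.
The Hessian is diagonal: diag(h_pp, h_qq). Second derivatives: h_pp(-4)=1800, h_pp(-2)=-360, h_pp(-1)=360, h_pp(1)=-1800; h_qq(0)=-2.
Local maxima occur where both diagonal entries negative: (-2, 0), (1, 0). Count: 2.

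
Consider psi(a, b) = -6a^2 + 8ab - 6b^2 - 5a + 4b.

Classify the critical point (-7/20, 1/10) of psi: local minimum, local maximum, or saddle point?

The Hessian of psi is constant: H = [[-12, 8], [8, -12]].
det(H) = (-12)·(-12) − 8² = 80.
det(H) > 0 and tr(H) = -24 < 0, so H is negative definite and the point is a local maximum.

local maximum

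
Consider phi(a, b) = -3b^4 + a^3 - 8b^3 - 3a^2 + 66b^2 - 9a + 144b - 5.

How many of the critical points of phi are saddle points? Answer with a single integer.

phi separates as a function of a plus a function of b, so ∇phi=0 decouples.
∂phi/∂a = 3(a - 3)(a + 1) = 0 at a ∈ {-1, 3}; ∂phi/∂b = -12(b - 3)(b + 1)(b + 4) = 0 at b ∈ {-4, -1, 3}.
The Hessian is diagonal: diag(phi_aa, phi_bb). Second derivatives: phi_aa(-1)=-12, phi_aa(3)=12; phi_bb(-4)=-252, phi_bb(-1)=144, phi_bb(3)=-336.
Saddle points occur where the two diagonal entries have opposite signs: (-1, -1), (3, -4), (3, 3). Count: 3.

3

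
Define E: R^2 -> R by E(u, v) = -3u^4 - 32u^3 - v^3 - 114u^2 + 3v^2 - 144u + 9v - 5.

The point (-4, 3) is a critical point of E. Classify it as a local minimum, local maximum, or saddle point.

The mixed partial ∂²E/∂u∂v is 0, so the Hessian at any point is diag(E_uu, E_vv) = diag(-12(3u^2 + 16u + 19), 6(-v + 1)).
At (-4, 3): H = diag(-36, -12).
Both eigenvalues are negative, so H is negative definite: a local maximum.

local maximum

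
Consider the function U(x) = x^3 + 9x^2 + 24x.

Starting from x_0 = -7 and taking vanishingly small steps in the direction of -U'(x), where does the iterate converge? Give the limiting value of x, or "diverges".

diverges

U'(x) = 3(x + 2)(x + 4), so U'(-7) = 45.
Gradient descent moves in the -U' direction, i.e. x is decreasing.
There is no critical point below x=-7, and U' keeps the same sign, so the iterate runs off to −∞.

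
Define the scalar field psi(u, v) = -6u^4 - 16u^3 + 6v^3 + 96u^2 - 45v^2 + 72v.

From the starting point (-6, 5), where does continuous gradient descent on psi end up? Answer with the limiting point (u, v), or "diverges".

diverges

psi is separable, so gradient descent decouples: u follows -∂psi/∂u, v follows -∂psi/∂v.
∂psi/∂u = -24u(u - 2)(u + 4); at u=-6 this is 2304, so u decreases.
∂psi/∂v = 18(v - 4)(v - 1); at v=5 this is 72, so v decreases.
The u-coordinate has no critical point in that direction and runs off to infinity.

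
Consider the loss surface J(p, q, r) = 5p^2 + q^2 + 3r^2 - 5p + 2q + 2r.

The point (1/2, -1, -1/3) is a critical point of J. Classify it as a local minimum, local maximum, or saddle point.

local minimum

The Hessian is constant: H = [[10, 0, 0], [0, 2, 0], [0, 0, 6]].
Leading principal minors: Δ₁ = 10, Δ₂ = 20, Δ₃ = 120.
All leading minors are positive, so H is positive definite: a local minimum.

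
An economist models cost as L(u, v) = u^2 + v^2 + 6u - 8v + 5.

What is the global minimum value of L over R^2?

L(u,v) separates as P(u) + Q(v) + 5, so its minimum is min P + min Q + 5.
P'(u) = 2u + 6 vanishes at u ∈ {-3}; Q'(v) = 2v - 8 vanishes at v ∈ {4}.
Local minima of P (where P''>0): P(-3)=-9. Local minima of Q: Q(4)=-16.
So the global minimum of L is P(-3) + Q(4) + 5 = -9 − 16 + 5 = -20, attained at (-3, 4).

-20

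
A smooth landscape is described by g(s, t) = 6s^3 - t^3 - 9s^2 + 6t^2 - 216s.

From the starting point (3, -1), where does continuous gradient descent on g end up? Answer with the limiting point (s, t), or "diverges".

g is separable, so gradient descent decouples: s follows -∂g/∂s, t follows -∂g/∂t.
∂g/∂s = 18(s - 4)(s + 3); at s=3 this is -108, so s increases.
∂g/∂t = -3t(t - 4); at t=-1 this is -15, so t increases.
s converges to its nearest critical value 4 (a local min of the s-part); t converges to 0. The iterate converges to (4, 0).

(4, 0)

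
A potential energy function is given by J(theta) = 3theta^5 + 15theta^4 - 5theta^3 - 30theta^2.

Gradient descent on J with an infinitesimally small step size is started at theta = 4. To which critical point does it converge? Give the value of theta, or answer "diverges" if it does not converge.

1

J'(theta) = 15theta(theta - 1)(theta + 1)(theta + 4), so J'(4) = 7200.
Gradient descent moves in the -J' direction, i.e. theta is decreasing.
The nearest critical point in that direction is theta = 1, where J'' = 150 > 0 (a local minimum). The iterate converges there.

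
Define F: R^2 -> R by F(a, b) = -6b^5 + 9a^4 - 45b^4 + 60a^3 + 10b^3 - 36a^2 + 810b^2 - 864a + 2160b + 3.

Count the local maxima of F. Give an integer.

2

F separates as a function of a plus a function of b, so ∇F=0 decouples.
∂F/∂a = 36(a - 2)(a + 3)(a + 4) = 0 at a ∈ {-4, -3, 2}; ∂F/∂b = -30(b - 3)(b + 2)(b + 3)(b + 4) = 0 at b ∈ {-4, -3, -2, 3}.
The Hessian is diagonal: diag(F_aa, F_bb). Second derivatives: F_aa(-4)=216, F_aa(-3)=-180, F_aa(2)=1080; F_bb(-4)=420, F_bb(-3)=-180, F_bb(-2)=300, F_bb(3)=-6300.
Local maxima occur where both diagonal entries negative: (-3, -3), (-3, 3). Count: 2.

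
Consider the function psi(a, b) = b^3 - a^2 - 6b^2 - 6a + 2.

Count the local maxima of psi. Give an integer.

1

psi separates as a function of a plus a function of b, so ∇psi=0 decouples.
∂psi/∂a = -2(a + 3) = 0 at a ∈ {-3}; ∂psi/∂b = 3b(b - 4) = 0 at b ∈ {0, 4}.
The Hessian is diagonal: diag(psi_aa, psi_bb). Second derivatives: psi_aa(-3)=-2; psi_bb(0)=-12, psi_bb(4)=12.
Local maxima occur where both diagonal entries negative: (-3, 0). Count: 1.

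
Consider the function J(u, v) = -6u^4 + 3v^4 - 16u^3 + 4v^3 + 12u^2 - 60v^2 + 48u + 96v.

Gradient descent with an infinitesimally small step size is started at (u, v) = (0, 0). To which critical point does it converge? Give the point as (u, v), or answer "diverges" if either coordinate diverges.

(-1, -4)

J is separable, so gradient descent decouples: u follows -∂J/∂u, v follows -∂J/∂v.
∂J/∂u = -24(u - 1)(u + 1)(u + 2); at u=0 this is 48, so u decreases.
∂J/∂v = 12(v - 2)(v - 1)(v + 4); at v=0 this is 96, so v decreases.
u converges to its nearest critical value -1 (a local min of the u-part); v converges to -4. The iterate converges to (-1, -4).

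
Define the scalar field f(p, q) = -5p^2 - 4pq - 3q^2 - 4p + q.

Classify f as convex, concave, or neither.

f is quadratic, so its Hessian is the constant matrix H = [[-10, -4], [-4, -6]].
det(H) = 44, tr(H) = -16.
det(H) > 0 and tr(H) < 0, so H is negative definite everywhere: concave.

concave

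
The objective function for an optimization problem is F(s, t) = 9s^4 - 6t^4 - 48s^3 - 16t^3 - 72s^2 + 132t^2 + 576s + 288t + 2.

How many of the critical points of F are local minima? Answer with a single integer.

F separates as a function of s plus a function of t, so ∇F=0 decouples.
∂F/∂s = 36(s - 4)(s - 2)(s + 2) = 0 at s ∈ {-2, 2, 4}; ∂F/∂t = -24(t - 3)(t + 1)(t + 4) = 0 at t ∈ {-4, -1, 3}.
The Hessian is diagonal: diag(F_ss, F_tt). Second derivatives: F_ss(-2)=864, F_ss(2)=-288, F_ss(4)=432; F_tt(-4)=-504, F_tt(-1)=288, F_tt(3)=-672.
Local minima occur where both diagonal entries positive: (-2, -1), (4, -1). Count: 2.

2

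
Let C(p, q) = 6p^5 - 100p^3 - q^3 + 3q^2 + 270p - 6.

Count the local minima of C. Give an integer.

2

C separates as a function of p plus a function of q, so ∇C=0 decouples.
∂C/∂p = 30(p - 3)(p - 1)(p + 1)(p + 3) = 0 at p ∈ {-3, -1, 1, 3}; ∂C/∂q = -3q(q - 2) = 0 at q ∈ {0, 2}.
The Hessian is diagonal: diag(C_pp, C_qq). Second derivatives: C_pp(-3)=-1440, C_pp(-1)=480, C_pp(1)=-480, C_pp(3)=1440; C_qq(0)=6, C_qq(2)=-6.
Local minima occur where both diagonal entries positive: (-1, 0), (3, 0). Count: 2.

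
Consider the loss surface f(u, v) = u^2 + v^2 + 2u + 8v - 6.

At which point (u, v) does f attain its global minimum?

f(u,v) separates as P(u) + Q(v) − 6, so its minimum is min P + min Q − 6.
P'(u) = 2u + 2 vanishes at u ∈ {-1}; Q'(v) = 2v + 8 vanishes at v ∈ {-4}.
Local minima of P (where P''>0): P(-1)=-1. Local minima of Q: Q(-4)=-16.
So the global minimum of f is P(-1) + Q(-4) − 6 = -1 − 16 − 6 = -23, attained at (-1, -4).

(-1, -4)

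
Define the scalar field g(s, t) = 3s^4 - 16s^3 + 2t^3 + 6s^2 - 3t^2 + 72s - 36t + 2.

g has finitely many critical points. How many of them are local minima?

2

g separates as a function of s plus a function of t, so ∇g=0 decouples.
∂g/∂s = 12(s - 3)(s - 2)(s + 1) = 0 at s ∈ {-1, 2, 3}; ∂g/∂t = 6(t - 3)(t + 2) = 0 at t ∈ {-2, 3}.
The Hessian is diagonal: diag(g_ss, g_tt). Second derivatives: g_ss(-1)=144, g_ss(2)=-36, g_ss(3)=48; g_tt(-2)=-30, g_tt(3)=30.
Local minima occur where both diagonal entries positive: (-1, 3), (3, 3). Count: 2.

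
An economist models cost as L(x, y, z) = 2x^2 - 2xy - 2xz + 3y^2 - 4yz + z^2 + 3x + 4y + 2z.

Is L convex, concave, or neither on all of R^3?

neither

L is quadratic, so its Hessian is the constant matrix H = [[4, -2, -2], [-2, 6, -4], [-2, -4, 2]].
Leading principal minors: 4, 20, -80.
Neither pattern holds ⇒ H is indefinite ⇒ neither convex nor concave.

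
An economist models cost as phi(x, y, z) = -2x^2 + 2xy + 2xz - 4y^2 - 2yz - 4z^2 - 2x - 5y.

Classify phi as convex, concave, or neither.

concave

phi is quadratic, so its Hessian is the constant matrix H = [[-4, 2, 2], [2, -8, -2], [2, -2, -8]].
Leading principal minors: -4, 28, -192.
Signs alternate −, +, − ⇒ H ≺ 0 ⇒ concave.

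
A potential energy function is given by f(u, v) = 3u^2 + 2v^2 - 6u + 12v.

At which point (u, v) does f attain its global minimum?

f(u,v) separates as P(u) + Q(v), so its minimum is min P + min Q.
P'(u) = 6u - 6 vanishes at u ∈ {1}; Q'(v) = 4v + 12 vanishes at v ∈ {-3}.
Local minima of P (where P''>0): P(1)=-3. Local minima of Q: Q(-3)=-18.
So the global minimum of f is P(1) + Q(-3) = -3 − 18 = -21, attained at (1, -3).

(1, -3)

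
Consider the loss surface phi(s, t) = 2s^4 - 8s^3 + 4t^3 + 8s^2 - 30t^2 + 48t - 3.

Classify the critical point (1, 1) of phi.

local maximum

The mixed partial ∂²phi/∂s∂t is 0, so the Hessian at any point is diag(phi_ss, phi_tt) = diag(8(3s^2 - 6s + 2), 12(2t - 5)).
At (1, 1): H = diag(-8, -36).
Both eigenvalues are negative, so H is negative definite: a local maximum.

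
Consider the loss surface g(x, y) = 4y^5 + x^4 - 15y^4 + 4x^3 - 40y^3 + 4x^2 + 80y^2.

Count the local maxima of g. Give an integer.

2

g separates as a function of x plus a function of y, so ∇g=0 decouples.
∂g/∂x = 4x(x + 1)(x + 2) = 0 at x ∈ {-2, -1, 0}; ∂g/∂y = 20y(y - 4)(y - 1)(y + 2) = 0 at y ∈ {-2, 0, 1, 4}.
The Hessian is diagonal: diag(g_xx, g_yy). Second derivatives: g_xx(-2)=8, g_xx(-1)=-4, g_xx(0)=8; g_yy(-2)=-720, g_yy(0)=160, g_yy(1)=-180, g_yy(4)=1440.
Local maxima occur where both diagonal entries negative: (-1, -2), (-1, 1). Count: 2.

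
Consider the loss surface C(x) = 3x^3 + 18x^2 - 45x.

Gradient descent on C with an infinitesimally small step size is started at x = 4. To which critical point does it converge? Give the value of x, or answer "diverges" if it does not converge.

1

C'(x) = 9(x - 1)(x + 5), so C'(4) = 243.
Gradient descent moves in the -C' direction, i.e. x is decreasing.
The nearest critical point in that direction is x = 1, where C'' = 54 > 0 (a local minimum). The iterate converges there.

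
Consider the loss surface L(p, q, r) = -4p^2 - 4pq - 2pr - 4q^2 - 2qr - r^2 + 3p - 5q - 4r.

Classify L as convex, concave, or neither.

concave

L is quadratic, so its Hessian is the constant matrix H = [[-8, -4, -2], [-4, -8, -2], [-2, -2, -2]].
Leading principal minors: -8, 48, -64.
Signs alternate −, +, − ⇒ H ≺ 0 ⇒ concave.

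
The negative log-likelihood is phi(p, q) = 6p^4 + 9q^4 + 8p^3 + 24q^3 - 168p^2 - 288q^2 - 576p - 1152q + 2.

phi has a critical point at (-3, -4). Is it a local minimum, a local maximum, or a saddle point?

local minimum

The mixed partial ∂²phi/∂p∂q is 0, so the Hessian at any point is diag(phi_pp, phi_qq) = diag(24(3p^2 + 2p - 14), 36(3q^2 + 4q - 16)).
At (-3, -4): H = diag(168, 576).
Both eigenvalues are positive, so H is positive definite: a local minimum.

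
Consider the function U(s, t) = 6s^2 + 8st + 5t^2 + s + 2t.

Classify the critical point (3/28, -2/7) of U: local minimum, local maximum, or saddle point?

The Hessian of U is constant: H = [[12, 8], [8, 10]].
det(H) = 12·10 − 8² = 56.
det(H) > 0 and tr(H) = 22 > 0, so H is positive definite and the point is a local minimum.

local minimum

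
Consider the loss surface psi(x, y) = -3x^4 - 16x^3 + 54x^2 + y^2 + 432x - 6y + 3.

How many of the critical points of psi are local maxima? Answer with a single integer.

psi separates as a function of x plus a function of y, so ∇psi=0 decouples.
∂psi/∂x = -12(x - 3)(x + 3)(x + 4) = 0 at x ∈ {-4, -3, 3}; ∂psi/∂y = 2(y - 3) = 0 at y ∈ {3}.
The Hessian is diagonal: diag(psi_xx, psi_yy). Second derivatives: psi_xx(-4)=-84, psi_xx(-3)=72, psi_xx(3)=-504; psi_yy(3)=2.
Local maxima occur where both diagonal entries negative: none. Count: 0.

0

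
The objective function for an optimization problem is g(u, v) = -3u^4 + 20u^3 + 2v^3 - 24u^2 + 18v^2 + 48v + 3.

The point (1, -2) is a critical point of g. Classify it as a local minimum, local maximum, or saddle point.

The mixed partial ∂²g/∂u∂v is 0, so the Hessian at any point is diag(g_uu, g_vv) = diag(12(-3u^2 + 10u - 4), 12(v + 3)).
At (1, -2): H = diag(36, 12).
Both eigenvalues are positive, so H is positive definite: a local minimum.

local minimum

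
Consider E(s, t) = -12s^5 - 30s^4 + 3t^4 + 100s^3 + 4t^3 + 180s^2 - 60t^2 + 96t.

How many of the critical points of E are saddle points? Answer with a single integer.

E separates as a function of s plus a function of t, so ∇E=0 decouples.
∂E/∂s = -60s(s - 2)(s + 1)(s + 3) = 0 at s ∈ {-3, -1, 0, 2}; ∂E/∂t = 12(t - 2)(t - 1)(t + 4) = 0 at t ∈ {-4, 1, 2}.
The Hessian is diagonal: diag(E_ss, E_tt). Second derivatives: E_ss(-3)=1800, E_ss(-1)=-360, E_ss(0)=360, E_ss(2)=-1800; E_tt(-4)=360, E_tt(1)=-60, E_tt(2)=72.
Saddle points occur where the two diagonal entries have opposite signs: (-3, 1), (-1, -4), (-1, 2), (0, 1), (2, -4), (2, 2). Count: 6.

6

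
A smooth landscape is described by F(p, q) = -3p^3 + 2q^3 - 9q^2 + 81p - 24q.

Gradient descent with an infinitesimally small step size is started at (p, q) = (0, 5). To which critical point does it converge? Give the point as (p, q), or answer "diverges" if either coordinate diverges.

(-3, 4)

F is separable, so gradient descent decouples: p follows -∂F/∂p, q follows -∂F/∂q.
∂F/∂p = -9(p - 3)(p + 3); at p=0 this is 81, so p decreases.
∂F/∂q = 6(q - 4)(q + 1); at q=5 this is 36, so q decreases.
p converges to its nearest critical value -3 (a local min of the p-part); q converges to 4. The iterate converges to (-3, 4).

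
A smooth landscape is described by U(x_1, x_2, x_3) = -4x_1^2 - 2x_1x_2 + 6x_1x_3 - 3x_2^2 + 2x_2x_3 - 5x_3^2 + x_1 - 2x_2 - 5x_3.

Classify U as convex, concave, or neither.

U is quadratic, so its Hessian is the constant matrix H = [[-8, -2, 6], [-2, -6, 2], [6, 2, -10]].
Leading principal minors: -8, 44, -240.
Signs alternate −, +, − ⇒ H ≺ 0 ⇒ concave.

concave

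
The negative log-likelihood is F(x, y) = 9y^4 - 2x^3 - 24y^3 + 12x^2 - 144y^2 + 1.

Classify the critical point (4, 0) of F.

The mixed partial ∂²F/∂x∂y is 0, so the Hessian at any point is diag(F_xx, F_yy) = diag(12(-x + 2), 36(3y^2 - 4y - 8)).
At (4, 0): H = diag(-24, -288).
Both eigenvalues are negative, so H is negative definite: a local maximum.

local maximum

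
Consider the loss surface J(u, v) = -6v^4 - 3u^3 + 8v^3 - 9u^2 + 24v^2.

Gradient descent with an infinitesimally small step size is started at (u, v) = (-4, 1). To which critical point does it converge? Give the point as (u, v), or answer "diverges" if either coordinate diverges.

J is separable, so gradient descent decouples: u follows -∂J/∂u, v follows -∂J/∂v.
∂J/∂u = -9u(u + 2); at u=-4 this is -72, so u increases.
∂J/∂v = -24v(v - 2)(v + 1); at v=1 this is 48, so v decreases.
u converges to its nearest critical value -2 (a local min of the u-part); v converges to 0. The iterate converges to (-2, 0).

(-2, 0)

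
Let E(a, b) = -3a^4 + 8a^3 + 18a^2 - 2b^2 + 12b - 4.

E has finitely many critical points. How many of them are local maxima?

E separates as a function of a plus a function of b, so ∇E=0 decouples.
∂E/∂a = -12a(a - 3)(a + 1) = 0 at a ∈ {-1, 0, 3}; ∂E/∂b = -4(b - 3) = 0 at b ∈ {3}.
The Hessian is diagonal: diag(E_aa, E_bb). Second derivatives: E_aa(-1)=-48, E_aa(0)=36, E_aa(3)=-144; E_bb(3)=-4.
Local maxima occur where both diagonal entries negative: (-1, 3), (3, 3). Count: 2.

2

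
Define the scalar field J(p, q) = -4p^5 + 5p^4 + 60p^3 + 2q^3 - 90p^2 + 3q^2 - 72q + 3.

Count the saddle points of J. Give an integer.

4

J separates as a function of p plus a function of q, so ∇J=0 decouples.
∂J/∂p = -20p(p - 3)(p - 1)(p + 3) = 0 at p ∈ {-3, 0, 1, 3}; ∂J/∂q = 6(q - 3)(q + 4) = 0 at q ∈ {-4, 3}.
The Hessian is diagonal: diag(J_pp, J_qq). Second derivatives: J_pp(-3)=1440, J_pp(0)=-180, J_pp(1)=160, J_pp(3)=-720; J_qq(-4)=-42, J_qq(3)=42.
Saddle points occur where the two diagonal entries have opposite signs: (-3, -4), (0, 3), (1, -4), (3, 3). Count: 4.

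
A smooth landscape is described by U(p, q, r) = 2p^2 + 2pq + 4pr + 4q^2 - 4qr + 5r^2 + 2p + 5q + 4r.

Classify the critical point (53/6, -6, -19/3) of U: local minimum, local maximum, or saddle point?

The Hessian is constant: H = [[4, 2, 4], [2, 8, -4], [4, -4, 10]].
Leading principal minors: Δ₁ = 4, Δ₂ = 28, Δ₃ = 24.
All leading minors are positive, so H is positive definite: a local minimum.

local minimum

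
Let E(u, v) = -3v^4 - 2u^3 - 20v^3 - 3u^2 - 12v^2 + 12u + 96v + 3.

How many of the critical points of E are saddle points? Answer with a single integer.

3

E separates as a function of u plus a function of v, so ∇E=0 decouples.
∂E/∂u = -6(u - 1)(u + 2) = 0 at u ∈ {-2, 1}; ∂E/∂v = -12(v - 1)(v + 2)(v + 4) = 0 at v ∈ {-4, -2, 1}.
The Hessian is diagonal: diag(E_uu, E_vv). Second derivatives: E_uu(-2)=18, E_uu(1)=-18; E_vv(-4)=-120, E_vv(-2)=72, E_vv(1)=-180.
Saddle points occur where the two diagonal entries have opposite signs: (-2, -4), (-2, 1), (1, -2). Count: 3.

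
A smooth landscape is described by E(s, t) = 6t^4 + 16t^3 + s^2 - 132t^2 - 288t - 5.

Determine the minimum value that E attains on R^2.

-1139

E(s,t) separates as P(s) + Q(t) − 5, so its minimum is min P + min Q − 5.
P'(s) = 2s vanishes at s ∈ {0}; Q'(t) = 24(t - 3)(t + 1)(t + 4) vanishes at t ∈ {-4, -1, 3}.
Local minima of P (where P''>0): P(0)=0. Local minima of Q: Q(-4)=-448, Q(3)=-1134.
So the global minimum of E is P(0) + Q(3) − 5 = 0 − 1134 − 5 = -1139, attained at (0, 3).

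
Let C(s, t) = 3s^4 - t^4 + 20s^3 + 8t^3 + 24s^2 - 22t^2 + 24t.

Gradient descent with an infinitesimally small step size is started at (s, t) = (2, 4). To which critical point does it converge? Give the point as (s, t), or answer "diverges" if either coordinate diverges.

diverges

C is separable, so gradient descent decouples: s follows -∂C/∂s, t follows -∂C/∂t.
∂C/∂s = 12s(s + 1)(s + 4); at s=2 this is 432, so s decreases.
∂C/∂t = -4(t - 3)(t - 2)(t - 1); at t=4 this is -24, so t increases.
The t-coordinate has no critical point in that direction and runs off to infinity.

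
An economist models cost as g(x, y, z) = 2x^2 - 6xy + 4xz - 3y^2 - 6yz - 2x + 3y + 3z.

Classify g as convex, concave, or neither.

g is quadratic, so its Hessian is the constant matrix H = [[4, -6, 4], [-6, -6, -6], [4, -6, 0]].
Leading principal minors: 4, -60, 240.
Neither pattern holds ⇒ H is indefinite ⇒ neither convex nor concave.

neither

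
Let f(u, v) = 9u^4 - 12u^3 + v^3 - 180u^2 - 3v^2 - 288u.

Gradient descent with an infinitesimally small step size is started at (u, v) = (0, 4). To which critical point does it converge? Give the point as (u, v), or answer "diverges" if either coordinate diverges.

f is separable, so gradient descent decouples: u follows -∂f/∂u, v follows -∂f/∂v.
∂f/∂u = 36(u - 4)(u + 1)(u + 2); at u=0 this is -288, so u increases.
∂f/∂v = 3v(v - 2); at v=4 this is 24, so v decreases.
u converges to its nearest critical value 4 (a local min of the u-part); v converges to 2. The iterate converges to (4, 2).

(4, 2)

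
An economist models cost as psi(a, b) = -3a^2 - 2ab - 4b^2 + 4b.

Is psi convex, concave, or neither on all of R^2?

psi is quadratic, so its Hessian is the constant matrix H = [[-6, -2], [-2, -8]].
det(H) = 44, tr(H) = -14.
det(H) > 0 and tr(H) < 0, so H is negative definite everywhere: concave.

concave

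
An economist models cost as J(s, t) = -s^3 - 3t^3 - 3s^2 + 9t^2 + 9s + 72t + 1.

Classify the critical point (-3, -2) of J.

local minimum

The mixed partial ∂²J/∂s∂t is 0, so the Hessian at any point is diag(J_ss, J_tt) = diag(-6(s + 1), 18(-t + 1)).
At (-3, -2): H = diag(12, 54).
Both eigenvalues are positive, so H is positive definite: a local minimum.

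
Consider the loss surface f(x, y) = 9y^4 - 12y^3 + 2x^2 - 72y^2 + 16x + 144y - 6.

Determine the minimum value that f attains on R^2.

f(x,y) separates as P(x) + Q(y) − 6, so its minimum is min P + min Q − 6.
P'(x) = 4x + 16 vanishes at x ∈ {-4}; Q'(y) = 36(y - 2)(y - 1)(y + 2) vanishes at y ∈ {-2, 1, 2}.
Local minima of P (where P''>0): P(-4)=-32. Local minima of Q: Q(-2)=-336, Q(2)=48.
So the global minimum of f is P(-4) + Q(-2) − 6 = -32 − 336 − 6 = -374, attained at (-4, -2).

-374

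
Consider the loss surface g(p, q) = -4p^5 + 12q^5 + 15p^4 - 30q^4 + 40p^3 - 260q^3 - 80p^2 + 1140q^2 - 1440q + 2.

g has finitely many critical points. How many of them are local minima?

g separates as a function of p plus a function of q, so ∇g=0 decouples.
∂g/∂p = -20p(p - 4)(p - 1)(p + 2) = 0 at p ∈ {-2, 0, 1, 4}; ∂g/∂q = 60(q - 3)(q - 2)(q - 1)(q + 4) = 0 at q ∈ {-4, 1, 2, 3}.
The Hessian is diagonal: diag(g_pp, g_qq). Second derivatives: g_pp(-2)=720, g_pp(0)=-160, g_pp(1)=180, g_pp(4)=-1440; g_qq(-4)=-12600, g_qq(1)=600, g_qq(2)=-360, g_qq(3)=840.
Local minima occur where both diagonal entries positive: (-2, 1), (-2, 3), (1, 1), (1, 3). Count: 4.

4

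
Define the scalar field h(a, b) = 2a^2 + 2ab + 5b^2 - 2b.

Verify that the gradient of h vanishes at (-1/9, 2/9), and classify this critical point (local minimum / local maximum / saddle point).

∇h = (4a + 2b, 2a + 10b - 2); substituting (-1/9, 2/9) gives ∇h = (0, 0), so (-1/9, 2/9) is indeed a critical point.
The Hessian of h is constant: H = [[4, 2], [2, 10]].
det(H) = 4·10 − 2² = 36.
det(H) > 0 and tr(H) = 14 > 0, so H is positive definite and the point is a local minimum.

local minimum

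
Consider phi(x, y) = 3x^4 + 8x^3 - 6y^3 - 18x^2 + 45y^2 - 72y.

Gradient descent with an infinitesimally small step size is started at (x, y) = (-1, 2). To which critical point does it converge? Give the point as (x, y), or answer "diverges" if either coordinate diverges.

phi is separable, so gradient descent decouples: x follows -∂phi/∂x, y follows -∂phi/∂y.
∂phi/∂x = 12x(x - 1)(x + 3); at x=-1 this is 48, so x decreases.
∂phi/∂y = -18(y - 4)(y - 1); at y=2 this is 36, so y decreases.
x converges to its nearest critical value -3 (a local min of the x-part); y converges to 1. The iterate converges to (-3, 1).

(-3, 1)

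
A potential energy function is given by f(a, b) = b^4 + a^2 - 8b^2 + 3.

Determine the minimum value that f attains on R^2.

-13

f(a,b) separates as P(a) + Q(b) + 3, so its minimum is min P + min Q + 3.
P'(a) = 2a vanishes at a ∈ {0}; Q'(b) = 4b(b - 2)(b + 2) vanishes at b ∈ {-2, 0, 2}.
Local minima of P (where P''>0): P(0)=0. Local minima of Q: Q(-2)=-16, Q(2)=-16.
So the global minimum of f is P(0) + Q(-2) + 3 = 0 − 16 + 3 = -13, attained at (0, -2).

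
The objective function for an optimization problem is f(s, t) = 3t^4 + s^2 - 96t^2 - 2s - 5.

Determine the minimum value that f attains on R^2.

-774

f(s,t) separates as P(s) + Q(t) − 5, so its minimum is min P + min Q − 5.
P'(s) = 2s - 2 vanishes at s ∈ {1}; Q'(t) = 12t(t - 4)(t + 4) vanishes at t ∈ {-4, 0, 4}.
Local minima of P (where P''>0): P(1)=-1. Local minima of Q: Q(-4)=-768, Q(4)=-768.
So the global minimum of f is P(1) + Q(-4) − 5 = -1 − 768 − 5 = -774, attained at (1, -4).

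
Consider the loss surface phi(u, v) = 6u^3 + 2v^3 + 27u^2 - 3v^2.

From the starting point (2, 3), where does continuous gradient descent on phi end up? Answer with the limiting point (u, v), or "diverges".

(0, 1)

phi is separable, so gradient descent decouples: u follows -∂phi/∂u, v follows -∂phi/∂v.
∂phi/∂u = 18u(u + 3); at u=2 this is 180, so u decreases.
∂phi/∂v = 6v(v - 1); at v=3 this is 36, so v decreases.
u converges to its nearest critical value 0 (a local min of the u-part); v converges to 1. The iterate converges to (0, 1).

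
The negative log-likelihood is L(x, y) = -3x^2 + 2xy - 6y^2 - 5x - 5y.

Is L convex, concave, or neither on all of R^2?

concave

L is quadratic, so its Hessian is the constant matrix H = [[-6, 2], [2, -12]].
det(H) = 68, tr(H) = -18.
det(H) > 0 and tr(H) < 0, so H is negative definite everywhere: concave.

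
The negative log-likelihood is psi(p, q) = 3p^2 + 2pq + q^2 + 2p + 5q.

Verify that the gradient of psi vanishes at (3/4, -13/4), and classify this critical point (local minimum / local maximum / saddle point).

∇psi = (6p + 2q + 2, 2p + 2q + 5); substituting (3/4, -13/4) gives ∇psi = (0, 0), so (3/4, -13/4) is indeed a critical point.
The Hessian of psi is constant: H = [[6, 2], [2, 2]].
det(H) = 6·2 − 2² = 8.
det(H) > 0 and tr(H) = 8 > 0, so H is positive definite and the point is a local minimum.

local minimum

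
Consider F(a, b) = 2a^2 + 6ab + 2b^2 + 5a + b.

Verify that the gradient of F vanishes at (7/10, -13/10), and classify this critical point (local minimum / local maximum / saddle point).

saddle point

∇F = (4a + 6b + 5, 6a + 4b + 1); substituting (7/10, -13/10) gives ∇F = (0, 0), so (7/10, -13/10) is indeed a critical point.
The Hessian of F is constant: H = [[4, 6], [6, 4]].
det(H) = 4·4 − 6² = -20.
Since det(H) < 0, H is indefinite and the critical point is a saddle point.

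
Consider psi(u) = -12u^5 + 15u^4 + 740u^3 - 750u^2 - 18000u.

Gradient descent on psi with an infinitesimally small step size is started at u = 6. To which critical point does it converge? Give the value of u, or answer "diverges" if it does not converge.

psi'(u) = -60(u - 5)(u - 4)(u + 3)(u + 5), so psi'(6) = -11880.
Gradient descent moves in the -psi' direction, i.e. u is increasing.
There is no critical point above u=6, and psi' keeps the same sign, so the iterate runs off to +∞.

diverges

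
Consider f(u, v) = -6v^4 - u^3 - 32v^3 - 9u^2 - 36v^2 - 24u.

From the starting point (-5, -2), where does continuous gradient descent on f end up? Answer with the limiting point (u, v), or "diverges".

(-4, -1)

f is separable, so gradient descent decouples: u follows -∂f/∂u, v follows -∂f/∂v.
∂f/∂u = -3(u + 2)(u + 4); at u=-5 this is -9, so u increases.
∂f/∂v = -24v(v + 1)(v + 3); at v=-2 this is -48, so v increases.
u converges to its nearest critical value -4 (a local min of the u-part); v converges to -1. The iterate converges to (-4, -1).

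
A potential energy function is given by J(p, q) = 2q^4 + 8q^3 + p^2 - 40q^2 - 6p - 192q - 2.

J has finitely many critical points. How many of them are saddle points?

J separates as a function of p plus a function of q, so ∇J=0 decouples.
∂J/∂p = 2(p - 3) = 0 at p ∈ {3}; ∂J/∂q = 8(q - 3)(q + 2)(q + 4) = 0 at q ∈ {-4, -2, 3}.
The Hessian is diagonal: diag(J_pp, J_qq). Second derivatives: J_pp(3)=2; J_qq(-4)=112, J_qq(-2)=-80, J_qq(3)=280.
Saddle points occur where the two diagonal entries have opposite signs: (3, -2). Count: 1.

1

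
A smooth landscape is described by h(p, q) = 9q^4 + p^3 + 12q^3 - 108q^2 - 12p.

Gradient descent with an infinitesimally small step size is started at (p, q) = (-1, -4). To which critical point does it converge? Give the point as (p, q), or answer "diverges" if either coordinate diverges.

h is separable, so gradient descent decouples: p follows -∂h/∂p, q follows -∂h/∂q.
∂h/∂p = 3(p - 2)(p + 2); at p=-1 this is -9, so p increases.
∂h/∂q = 36q(q - 2)(q + 3); at q=-4 this is -864, so q increases.
p converges to its nearest critical value 2 (a local min of the p-part); q converges to -3. The iterate converges to (2, -3).

(2, -3)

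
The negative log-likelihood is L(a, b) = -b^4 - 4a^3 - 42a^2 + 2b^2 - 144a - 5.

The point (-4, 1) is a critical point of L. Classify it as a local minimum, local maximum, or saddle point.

The mixed partial ∂²L/∂a∂b is 0, so the Hessian at any point is diag(L_aa, L_bb) = diag(-12(2a + 7), 4(-3b^2 + 1)).
At (-4, 1): H = diag(12, -8).
The eigenvalues have opposite signs, so H is indefinite: a saddle point.

saddle point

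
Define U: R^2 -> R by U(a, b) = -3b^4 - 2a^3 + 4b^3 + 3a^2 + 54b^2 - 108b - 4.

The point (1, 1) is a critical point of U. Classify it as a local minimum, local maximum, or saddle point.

saddle point

The mixed partial ∂²U/∂a∂b is 0, so the Hessian at any point is diag(U_aa, U_bb) = diag(6(-2a + 1), 12(-3b^2 + 2b + 9)).
At (1, 1): H = diag(-6, 96).
The eigenvalues have opposite signs, so H is indefinite: a saddle point.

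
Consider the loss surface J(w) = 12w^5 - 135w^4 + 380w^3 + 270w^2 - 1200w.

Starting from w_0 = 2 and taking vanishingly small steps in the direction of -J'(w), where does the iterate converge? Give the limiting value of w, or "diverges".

1

J'(w) = 60(w - 5)(w - 4)(w - 1)(w + 1), so J'(2) = 1080.
Gradient descent moves in the -J' direction, i.e. w is decreasing.
The nearest critical point in that direction is w = 1, where J'' = 1440 > 0 (a local minimum). The iterate converges there.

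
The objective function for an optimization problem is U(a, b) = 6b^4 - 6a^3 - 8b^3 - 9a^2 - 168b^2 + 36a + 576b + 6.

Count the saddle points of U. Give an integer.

3

U separates as a function of a plus a function of b, so ∇U=0 decouples.
∂U/∂a = -18(a - 1)(a + 2) = 0 at a ∈ {-2, 1}; ∂U/∂b = 24(b - 3)(b - 2)(b + 4) = 0 at b ∈ {-4, 2, 3}.
The Hessian is diagonal: diag(U_aa, U_bb). Second derivatives: U_aa(-2)=54, U_aa(1)=-54; U_bb(-4)=1008, U_bb(2)=-144, U_bb(3)=168.
Saddle points occur where the two diagonal entries have opposite signs: (-2, 2), (1, -4), (1, 3). Count: 3.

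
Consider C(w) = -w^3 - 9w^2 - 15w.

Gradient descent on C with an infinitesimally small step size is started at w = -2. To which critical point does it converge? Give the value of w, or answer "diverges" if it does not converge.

C'(w) = -3(w + 1)(w + 5), so C'(-2) = 9.
Gradient descent moves in the -C' direction, i.e. w is decreasing.
The nearest critical point in that direction is w = -5, where C'' = 12 > 0 (a local minimum). The iterate converges there.

-5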